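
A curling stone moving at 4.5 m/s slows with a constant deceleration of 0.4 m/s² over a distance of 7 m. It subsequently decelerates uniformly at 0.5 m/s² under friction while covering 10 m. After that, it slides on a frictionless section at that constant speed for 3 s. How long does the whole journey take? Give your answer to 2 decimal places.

Phase 1 (decelerating): v₀ = 4.50 m/s, a = -0.4 m/s².
v² = v₀² + 2aΔx = 4.50² + 2·-0.4·7 = 14.6 → v = 3.83 m/s
t = (v − v₀)/a = (3.83 − 4.50)/-0.4 = 1.68 s

Phase 2 (decelerating): v₀ = 3.83 m/s, a = -0.5 m/s².
v² = v₀² + 2aΔx = 3.83² + 2·-0.5·10 = 4.65 → v = 2.16 m/s
t = (v − v₀)/a = (2.16 − 3.83)/-0.5 = 3.34 s

Phase 3 (constant speed): v₀ = 2.16 m/s, a = 0 m/s².
v = v₀ + at = 2.16 + (0)(3) = 2.16 m/s
Δx = v₀t + ½at² = 2.16·3 + 0.5·0·3² = 6.47 m
Total time = 1.68 + 3.34 + 3.00 = 8.02 s

8.02 s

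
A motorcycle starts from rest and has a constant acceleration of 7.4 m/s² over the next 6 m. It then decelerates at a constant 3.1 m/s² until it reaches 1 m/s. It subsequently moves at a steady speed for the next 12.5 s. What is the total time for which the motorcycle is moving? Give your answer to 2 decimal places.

16.49 s

Phase 1 (accelerating): v₀ = 0 m/s, a = 7.4 m/s².
v² = v₀² + 2aΔx = 0² + 2·7.4·6 = 88.8 → v = 9.42 m/s
t = (v − v₀)/a = (9.42 − 0)/7.4 = 1.27 s

Phase 2 (decelerating): v₀ = 9.42 m/s, a = -3.1 m/s².
v = v₀ + at → t = (1 − 9.42) / -3.1 = 2.72 s
v² = v₀² + 2aΔx → Δx = (1² − 9.42²)/(2·-3.1) = 14.2 m

Phase 3 (constant speed): v₀ = 1.00 m/s, a = 0 m/s².
v = v₀ + at = 1.00 + (0)(12.5) = 1.00 m/s
Δx = v₀t + ½at² = 1.00·12.5 + 0.5·0·12.5² = 12.5 m
Total time = 1.27 + 2.72 + 12.5 = 16.5 s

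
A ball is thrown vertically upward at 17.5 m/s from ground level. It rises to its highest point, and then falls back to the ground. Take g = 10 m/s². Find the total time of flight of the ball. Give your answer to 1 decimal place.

Phase 1 (rising): v₀ = 17.5 m/s, a = -10 m/s².
v = v₀ + at → t = (0 − 17.5) / -10 = 1.75 s
v² = v₀² + 2aΔx → Δx = (0² − 17.5²)/(2·-10) = 15.3 m

Phase 2 (falling): v₀ = 0 m/s, a = -10 m/s².
Falls 15.3 m from rest: t = √(2·15.3/10) = 1.75 s; v = g·t = 17.5 m/s.
Total time = 1.75 + 1.75 = 3.50 s

3.5 s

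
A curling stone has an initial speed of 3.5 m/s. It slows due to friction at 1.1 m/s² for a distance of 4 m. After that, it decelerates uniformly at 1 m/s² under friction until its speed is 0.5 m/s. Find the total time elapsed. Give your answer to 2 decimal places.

Phase 1 (decelerating): v₀ = 3.50 m/s, a = -1.1 m/s².
v² = v₀² + 2aΔx = 3.50² + 2·-1.1·4 = 3.45 → v = 1.86 m/s
t = (v − v₀)/a = (1.86 − 3.50)/-1.1 = 1.49 s

Phase 2 (decelerating): v₀ = 1.86 m/s, a = -1 m/s².
v = v₀ + at → t = (0.5 − 1.86) / -1 = 1.36 s
v² = v₀² + 2aΔx → Δx = (0.5² − 1.86²)/(2·-1) = 1.60 m
Total time = 1.49 + 1.36 = 2.85 s

2.85 s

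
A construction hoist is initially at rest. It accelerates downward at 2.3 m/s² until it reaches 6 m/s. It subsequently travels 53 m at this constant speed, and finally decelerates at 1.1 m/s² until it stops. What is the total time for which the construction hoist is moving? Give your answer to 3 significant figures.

16.9 s

Phase 1 (accelerating): v₀ = 0 m/s, a = 2.3 m/s².
v = v₀ + at → t = (6 − 0) / 2.3 = 2.61 s
v² = v₀² + 2aΔx → Δx = (6² − 0²)/(2·2.3) = 7.83 m

Phase 2 (constant speed): v₀ = 6.00 m/s, a = 0 m/s².
Constant speed: t = d/v = 53/6.00 = 8.83 s

Phase 3 (decelerating): v₀ = 6.00 m/s, a = -1.1 m/s².
v = v₀ + at → t = (0 − 6.00) / -1.1 = 5.45 s
v² = v₀² + 2aΔx → Δx = (0² − 6.00²)/(2·-1.1) = 16.4 m
Total time = 2.61 + 8.83 + 5.45 = 16.9 s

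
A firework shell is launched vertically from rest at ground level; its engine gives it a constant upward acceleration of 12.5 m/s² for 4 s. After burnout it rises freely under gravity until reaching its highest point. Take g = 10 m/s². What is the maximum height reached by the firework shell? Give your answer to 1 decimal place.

225.0 m

Phase 1 (powered ascent): v₀ = 0 m/s, a = 12.5 m/s².
v = v₀ + at = 0 + (12.5)(4) = 50.0 m/s
Δx = v₀t + ½at² = 0·4 + 0.5·12.5·4² = 100 m

Phase 2 (coasting upward): v₀ = 50.0 m/s, a = -10 m/s².
v = v₀ + at → t = (0 − 50.0) / -10 = 5.00 s
v² = v₀² + 2aΔx → Δx = (0² − 50.0²)/(2·-10) = 125 m
Maximum height = 100 + 125 = 225 m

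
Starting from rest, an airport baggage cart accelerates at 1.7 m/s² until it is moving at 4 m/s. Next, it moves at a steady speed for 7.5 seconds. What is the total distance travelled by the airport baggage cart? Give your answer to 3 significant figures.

Phase 1 (accelerating): v₀ = 0 m/s, a = 1.7 m/s².
v = v₀ + at → t = (4 − 0) / 1.7 = 2.35 s
v² = v₀² + 2aΔx → Δx = (4² − 0²)/(2·1.7) = 4.71 m

Phase 2 (constant speed): v₀ = 4.00 m/s, a = 0 m/s².
v = v₀ + at = 4.00 + (0)(7.5) = 4.00 m/s
Δx = v₀t + ½at² = 4.00·7.5 + 0.5·0·7.5² = 30.0 m
Total distance = 4.71 + 30.0 = 34.7 m

34.7 m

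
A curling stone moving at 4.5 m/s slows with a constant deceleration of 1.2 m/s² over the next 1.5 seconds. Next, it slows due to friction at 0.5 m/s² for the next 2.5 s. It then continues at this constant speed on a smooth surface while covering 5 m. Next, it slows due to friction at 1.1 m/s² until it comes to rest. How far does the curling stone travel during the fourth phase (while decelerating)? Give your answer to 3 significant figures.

Phase 1 (decelerating): v₀ = 4.50 m/s, a = -1.2 m/s².
v = v₀ + at = 4.50 + (-1.2)(1.5) = 2.70 m/s
Δx = v₀t + ½at² = 4.50·1.5 + 0.5·-1.2·1.5² = 5.40 m

Phase 2 (decelerating): v₀ = 2.70 m/s, a = -0.5 m/s².
v = v₀ + at = 2.70 + (-0.5)(2.5) = 1.45 m/s
Δx = v₀t + ½at² = 2.70·2.5 + 0.5·-0.5·2.5² = 5.19 m

Phase 3 (constant speed): v₀ = 1.45 m/s, a = 0 m/s².
Constant speed: t = d/v = 5/1.45 = 3.45 s

Phase 4 (decelerating): v₀ = 1.45 m/s, a = -1.1 m/s².
v = v₀ + at → t = (0 − 1.45) / -1.1 = 1.32 s
v² = v₀² + 2aΔx → Δx = (0² − 1.45²)/(2·-1.1) = 0.956 m
Distance in phase 4 = 0.956 m

0.956 m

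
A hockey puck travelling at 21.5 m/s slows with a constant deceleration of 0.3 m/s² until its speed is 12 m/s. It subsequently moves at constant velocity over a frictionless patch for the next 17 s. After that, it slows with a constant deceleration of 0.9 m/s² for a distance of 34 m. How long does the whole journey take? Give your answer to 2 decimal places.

51.89 s

Phase 1 (decelerating): v₀ = 21.5 m/s, a = -0.3 m/s².
v = v₀ + at → t = (12 − 21.5) / -0.3 = 31.7 s
v² = v₀² + 2aΔx → Δx = (12² − 21.5²)/(2·-0.3) = 530 m

Phase 2 (constant speed): v₀ = 12.0 m/s, a = 0 m/s².
v = v₀ + at = 12.0 + (0)(17) = 12.0 m/s
Δx = v₀t + ½at² = 12.0·17 + 0.5·0·17² = 204 m

Phase 3 (decelerating): v₀ = 12.0 m/s, a = -0.9 m/s².
v² = v₀² + 2aΔx = 12.0² + 2·-0.9·34 = 82.8 → v = 9.10 m/s
t = (v − v₀)/a = (9.10 − 12.0)/-0.9 = 3.22 s
Total time = 31.7 + 17.0 + 3.22 = 51.9 s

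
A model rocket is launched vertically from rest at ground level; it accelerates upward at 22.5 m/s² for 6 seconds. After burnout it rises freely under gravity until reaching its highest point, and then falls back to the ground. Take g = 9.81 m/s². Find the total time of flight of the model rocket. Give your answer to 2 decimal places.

Phase 1 (powered ascent): v₀ = 0 m/s, a = 22.5 m/s².
v = v₀ + at = 0 + (22.5)(6) = 135 m/s
Δx = v₀t + ½at² = 0·6 + 0.5·22.5·6² = 405 m

Phase 2 (coasting upward): v₀ = 135 m/s, a = -9.81 m/s².
v = v₀ + at → t = (0 − 135) / -9.81 = 13.8 s
v² = v₀² + 2aΔx → Δx = (0² − 135²)/(2·-9.81) = 929 m

Phase 3 (free fall): v₀ = 0 m/s, a = -9.81 m/s².
Falls 1330 m from rest: t = √(2·1330/9.81) = 16.5 s; v = g·t = 162 m/s.
Total time = 6.00 + 13.8 + 16.5 = 36.3 s

36.25 s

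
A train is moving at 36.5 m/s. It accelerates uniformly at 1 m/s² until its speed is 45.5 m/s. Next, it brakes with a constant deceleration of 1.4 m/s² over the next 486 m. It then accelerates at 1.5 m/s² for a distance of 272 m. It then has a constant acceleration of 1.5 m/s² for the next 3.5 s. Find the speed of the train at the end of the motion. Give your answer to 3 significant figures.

Phase 1 (accelerating): v₀ = 36.5 m/s, a = 1 m/s².
v = v₀ + at → t = (45.5 − 36.5) / 1 = 9.00 s
v² = v₀² + 2aΔx → Δx = (45.5² − 36.5²)/(2·1) = 369 m

Phase 2 (decelerating): v₀ = 45.5 m/s, a = -1.4 m/s².
v² = v₀² + 2aΔx = 45.5² + 2·-1.4·486 = 709 → v = 26.6 m/s
t = (v − v₀)/a = (26.6 − 45.5)/-1.4 = 13.5 s

Phase 3 (accelerating): v₀ = 26.6 m/s, a = 1.5 m/s².
v² = v₀² + 2aΔx = 26.6² + 2·1.5·272 = 1530 → v = 39.1 m/s
t = (v − v₀)/a = (39.1 − 26.6)/1.5 = 8.28 s

Phase 4 (accelerating): v₀ = 39.1 m/s, a = 1.5 m/s².
v = v₀ + at = 39.1 + (1.5)(3.5) = 44.3 m/s
Δx = v₀t + ½at² = 39.1·3.5 + 0.5·1.5·3.5² = 146 m
Final speed = 44.3 m/s

44.3 m/s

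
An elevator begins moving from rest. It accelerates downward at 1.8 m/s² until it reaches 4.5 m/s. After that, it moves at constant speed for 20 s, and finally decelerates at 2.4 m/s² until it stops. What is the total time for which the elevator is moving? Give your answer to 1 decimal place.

Phase 1 (accelerating): v₀ = 0 m/s, a = 1.8 m/s².
v = v₀ + at → t = (4.5 − 0) / 1.8 = 2.50 s
v² = v₀² + 2aΔx → Δx = (4.5² − 0²)/(2·1.8) = 5.62 m

Phase 2 (constant speed): v₀ = 4.50 m/s, a = 0 m/s².
v = v₀ + at = 4.50 + (0)(20) = 4.50 m/s
Δx = v₀t + ½at² = 4.50·20 + 0.5·0·20² = 90.0 m

Phase 3 (decelerating): v₀ = 4.50 m/s, a = -2.4 m/s².
v = v₀ + at → t = (0 − 4.50) / -2.4 = 1.88 s
v² = v₀² + 2aΔx → Δx = (0² − 4.50²)/(2·-2.4) = 4.22 m
Total time = 2.50 + 20.0 + 1.88 = 24.4 s

24.4 s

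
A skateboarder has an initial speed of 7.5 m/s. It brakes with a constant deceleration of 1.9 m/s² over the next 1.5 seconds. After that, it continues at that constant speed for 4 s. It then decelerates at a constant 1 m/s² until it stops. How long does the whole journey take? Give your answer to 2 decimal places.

Phase 1 (decelerating): v₀ = 7.50 m/s, a = -1.9 m/s².
v = v₀ + at = 7.50 + (-1.9)(1.5) = 4.65 m/s
Δx = v₀t + ½at² = 7.50·1.5 + 0.5·-1.9·1.5² = 9.11 m

Phase 2 (constant speed): v₀ = 4.65 m/s, a = 0 m/s².
v = v₀ + at = 4.65 + (0)(4) = 4.65 m/s
Δx = v₀t + ½at² = 4.65·4 + 0.5·0·4² = 18.6 m

Phase 3 (decelerating): v₀ = 4.65 m/s, a = -1 m/s².
v = v₀ + at → t = (0 − 4.65) / -1 = 4.65 s
v² = v₀² + 2aΔx → Δx = (0² − 4.65²)/(2·-1) = 10.8 m
Total time = 1.50 + 4.00 + 4.65 = 10.2 s

10.15 s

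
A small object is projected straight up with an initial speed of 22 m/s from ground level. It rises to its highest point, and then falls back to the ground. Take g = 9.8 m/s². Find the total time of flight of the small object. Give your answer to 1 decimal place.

4.5 s

Phase 1 (rising): v₀ = 22.0 m/s, a = -9.8 m/s².
v = v₀ + at → t = (0 − 22.0) / -9.8 = 2.24 s
v² = v₀² + 2aΔx → Δx = (0² − 22.0²)/(2·-9.8) = 24.7 m

Phase 2 (falling): v₀ = 0 m/s, a = -9.8 m/s².
Falls 24.7 m from rest: t = √(2·24.7/9.8) = 2.24 s; v = g·t = 22.0 m/s.
Total time = 2.24 + 2.24 = 4.49 s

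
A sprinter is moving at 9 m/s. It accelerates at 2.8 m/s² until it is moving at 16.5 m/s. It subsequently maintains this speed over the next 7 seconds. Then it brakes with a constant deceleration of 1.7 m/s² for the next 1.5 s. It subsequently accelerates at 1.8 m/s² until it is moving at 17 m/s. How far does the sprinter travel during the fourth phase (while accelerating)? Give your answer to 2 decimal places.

Phase 1 (accelerating): v₀ = 9.00 m/s, a = 2.8 m/s².
v = v₀ + at → t = (16.5 − 9.00) / 2.8 = 2.68 s
v² = v₀² + 2aΔx → Δx = (16.5² − 9.00²)/(2·2.8) = 34.2 m

Phase 2 (constant speed): v₀ = 16.5 m/s, a = 0 m/s².
v = v₀ + at = 16.5 + (0)(7) = 16.5 m/s
Δx = v₀t + ½at² = 16.5·7 + 0.5·0·7² = 116 m

Phase 3 (decelerating): v₀ = 16.5 m/s, a = -1.7 m/s².
v = v₀ + at = 16.5 + (-1.7)(1.5) = 13.9 m/s
Δx = v₀t + ½at² = 16.5·1.5 + 0.5·-1.7·1.5² = 22.8 m

Phase 4 (accelerating): v₀ = 13.9 m/s, a = 1.8 m/s².
v = v₀ + at → t = (17 − 13.9) / 1.8 = 1.69 s
v² = v₀² + 2aΔx → Δx = (17² − 13.9²)/(2·1.8) = 26.2 m
Distance in phase 4 = 26.2 m

26.22 m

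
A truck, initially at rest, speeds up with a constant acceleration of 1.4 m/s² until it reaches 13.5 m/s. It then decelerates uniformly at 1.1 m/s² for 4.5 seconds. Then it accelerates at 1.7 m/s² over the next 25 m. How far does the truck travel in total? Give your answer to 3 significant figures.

140 m

Phase 1 (accelerating): v₀ = 0 m/s, a = 1.4 m/s².
v = v₀ + at → t = (13.5 − 0) / 1.4 = 9.64 s
v² = v₀² + 2aΔx → Δx = (13.5² − 0²)/(2·1.4) = 65.1 m

Phase 2 (decelerating): v₀ = 13.5 m/s, a = -1.1 m/s².
v = v₀ + at = 13.5 + (-1.1)(4.5) = 8.55 m/s
Δx = v₀t + ½at² = 13.5·4.5 + 0.5·-1.1·4.5² = 49.6 m

Phase 3 (accelerating): v₀ = 8.55 m/s, a = 1.7 m/s².
v² = v₀² + 2aΔx = 8.55² + 2·1.7·25 = 158 → v = 12.6 m/s
t = (v − v₀)/a = (12.6 − 8.55)/1.7 = 2.37 s
Total distance = 65.1 + 49.6 + 25.0 = 140 m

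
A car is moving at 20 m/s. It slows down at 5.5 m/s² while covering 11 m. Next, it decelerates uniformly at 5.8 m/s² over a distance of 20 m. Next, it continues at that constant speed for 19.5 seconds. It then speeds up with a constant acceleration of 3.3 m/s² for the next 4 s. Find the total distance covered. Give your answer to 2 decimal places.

218.51 m

Phase 1 (decelerating): v₀ = 20.0 m/s, a = -5.5 m/s².
v² = v₀² + 2aΔx = 20.0² + 2·-5.5·11 = 279 → v = 16.7 m/s
t = (v − v₀)/a = (16.7 − 20.0)/-5.5 = 0.599 s

Phase 2 (decelerating): v₀ = 16.7 m/s, a = -5.8 m/s².
v² = v₀² + 2aΔx = 16.7² + 2·-5.8·20 = 47.0 → v = 6.86 m/s
t = (v − v₀)/a = (6.86 − 16.7)/-5.8 = 1.70 s

Phase 3 (constant speed): v₀ = 6.86 m/s, a = 0 m/s².
v = v₀ + at = 6.86 + (0)(19.5) = 6.86 m/s
Δx = v₀t + ½at² = 6.86·19.5 + 0.5·0·19.5² = 134 m

Phase 4 (accelerating): v₀ = 6.86 m/s, a = 3.3 m/s².
v = v₀ + at = 6.86 + (3.3)(4) = 20.1 m/s
Δx = v₀t + ½at² = 6.86·4 + 0.5·3.3·4² = 53.8 m
Total distance = 11.0 + 20.0 + 134 + 53.8 = 219 m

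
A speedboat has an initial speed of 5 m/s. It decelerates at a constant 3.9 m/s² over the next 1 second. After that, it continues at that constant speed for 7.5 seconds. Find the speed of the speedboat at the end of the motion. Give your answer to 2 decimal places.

Phase 1 (decelerating): v₀ = 5.00 m/s, a = -3.9 m/s².
v = v₀ + at = 5.00 + (-3.9)(1) = 1.10 m/s
Δx = v₀t + ½at² = 5.00·1 + 0.5·-3.9·1² = 3.05 m

Phase 2 (constant speed): v₀ = 1.10 m/s, a = 0 m/s².
v = v₀ + at = 1.10 + (0)(7.5) = 1.10 m/s
Δx = v₀t + ½at² = 1.10·7.5 + 0.5·0·7.5² = 8.25 m
Final speed = 1.10 m/s

1.10 m/s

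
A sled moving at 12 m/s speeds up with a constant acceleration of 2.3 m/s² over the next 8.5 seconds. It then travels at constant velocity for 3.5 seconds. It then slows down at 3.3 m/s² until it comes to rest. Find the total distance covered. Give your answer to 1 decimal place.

446.3 m

Phase 1 (accelerating): v₀ = 12.0 m/s, a = 2.3 m/s².
v = v₀ + at = 12.0 + (2.3)(8.5) = 31.5 m/s
Δx = v₀t + ½at² = 12.0·8.5 + 0.5·2.3·8.5² = 185 m

Phase 2 (constant speed): v₀ = 31.5 m/s, a = 0 m/s².
v = v₀ + at = 31.5 + (0)(3.5) = 31.5 m/s
Δx = v₀t + ½at² = 31.5·3.5 + 0.5·0·3.5² = 110 m

Phase 3 (decelerating): v₀ = 31.5 m/s, a = -3.3 m/s².
v = v₀ + at → t = (0 − 31.5) / -3.3 = 9.56 s
v² = v₀² + 2aΔx → Δx = (0² − 31.5²)/(2·-3.3) = 151 m
Total distance = 185 + 110 + 151 = 446 m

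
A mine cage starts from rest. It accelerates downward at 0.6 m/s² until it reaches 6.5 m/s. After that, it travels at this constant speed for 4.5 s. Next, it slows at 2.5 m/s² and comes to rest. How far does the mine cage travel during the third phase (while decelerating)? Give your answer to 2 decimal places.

Phase 1 (accelerating): v₀ = 0 m/s, a = 0.6 m/s².
v = v₀ + at → t = (6.5 − 0) / 0.6 = 10.8 s
v² = v₀² + 2aΔx → Δx = (6.5² − 0²)/(2·0.6) = 35.2 m

Phase 2 (constant speed): v₀ = 6.50 m/s, a = 0 m/s².
v = v₀ + at = 6.50 + (0)(4.5) = 6.50 m/s
Δx = v₀t + ½at² = 6.50·4.5 + 0.5·0·4.5² = 29.2 m

Phase 3 (decelerating): v₀ = 6.50 m/s, a = -2.5 m/s².
v = v₀ + at → t = (0 − 6.50) / -2.5 = 2.60 s
v² = v₀² + 2aΔx → Δx = (0² − 6.50²)/(2·-2.5) = 8.45 m
Distance in phase 3 = 8.45 m

8.45 m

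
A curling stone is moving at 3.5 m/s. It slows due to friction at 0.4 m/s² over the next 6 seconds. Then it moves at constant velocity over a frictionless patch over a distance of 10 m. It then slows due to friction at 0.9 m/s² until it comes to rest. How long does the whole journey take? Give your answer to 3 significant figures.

16.3 s

Phase 1 (decelerating): v₀ = 3.50 m/s, a = -0.4 m/s².
v = v₀ + at = 3.50 + (-0.4)(6) = 1.10 m/s
Δx = v₀t + ½at² = 3.50·6 + 0.5·-0.4·6² = 13.8 m

Phase 2 (constant speed): v₀ = 1.10 m/s, a = 0 m/s².
Constant speed: t = d/v = 10/1.10 = 9.09 s

Phase 3 (decelerating): v₀ = 1.10 m/s, a = -0.9 m/s².
v = v₀ + at → t = (0 − 1.10) / -0.9 = 1.22 s
v² = v₀² + 2aΔx → Δx = (0² − 1.10²)/(2·-0.9) = 0.672 m
Total time = 6.00 + 9.09 + 1.22 = 16.3 s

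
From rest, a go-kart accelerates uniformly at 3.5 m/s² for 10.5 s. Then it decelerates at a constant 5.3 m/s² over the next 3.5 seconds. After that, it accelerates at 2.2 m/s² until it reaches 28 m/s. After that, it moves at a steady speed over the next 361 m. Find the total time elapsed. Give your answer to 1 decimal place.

Phase 1 (accelerating): v₀ = 0 m/s, a = 3.5 m/s².
v = v₀ + at = 0 + (3.5)(10.5) = 36.8 m/s
Δx = v₀t + ½at² = 0·10.5 + 0.5·3.5·10.5² = 193 m

Phase 2 (decelerating): v₀ = 36.8 m/s, a = -5.3 m/s².
v = v₀ + at = 36.8 + (-5.3)(3.5) = 18.2 m/s
Δx = v₀t + ½at² = 36.8·3.5 + 0.5·-5.3·3.5² = 96.2 m

Phase 3 (accelerating): v₀ = 18.2 m/s, a = 2.2 m/s².
v = v₀ + at → t = (28 − 18.2) / 2.2 = 4.45 s
v² = v₀² + 2aΔx → Δx = (28² − 18.2²)/(2·2.2) = 103 m

Phase 4 (constant speed): v₀ = 28.0 m/s, a = 0 m/s².
Constant speed: t = d/v = 361/28.0 = 12.9 s
Total time = 10.5 + 3.50 + 4.45 + 12.9 = 31.3 s

31.3 s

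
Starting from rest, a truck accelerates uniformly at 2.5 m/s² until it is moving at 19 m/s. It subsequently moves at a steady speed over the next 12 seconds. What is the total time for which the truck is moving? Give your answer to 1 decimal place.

Phase 1 (accelerating): v₀ = 0 m/s, a = 2.5 m/s².
v = v₀ + at → t = (19 − 0) / 2.5 = 7.60 s
v² = v₀² + 2aΔx → Δx = (19² − 0²)/(2·2.5) = 72.2 m

Phase 2 (constant speed): v₀ = 19.0 m/s, a = 0 m/s².
v = v₀ + at = 19.0 + (0)(12) = 19.0 m/s
Δx = v₀t + ½at² = 19.0·12 + 0.5·0·12² = 228 m
Total time = 7.60 + 12.0 = 19.6 s

19.6 s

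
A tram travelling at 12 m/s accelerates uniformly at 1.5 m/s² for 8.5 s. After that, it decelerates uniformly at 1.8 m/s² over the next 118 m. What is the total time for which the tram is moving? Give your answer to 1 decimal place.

14.6 s

Phase 1 (accelerating): v₀ = 12.0 m/s, a = 1.5 m/s².
v = v₀ + at = 12.0 + (1.5)(8.5) = 24.8 m/s
Δx = v₀t + ½at² = 12.0·8.5 + 0.5·1.5·8.5² = 156 m

Phase 2 (decelerating): v₀ = 24.8 m/s, a = -1.8 m/s².
v² = v₀² + 2aΔx = 24.8² + 2·-1.8·118 = 188 → v = 13.7 m/s
t = (v − v₀)/a = (13.7 − 24.8)/-1.8 = 6.14 s
Total time = 8.50 + 6.14 = 14.6 s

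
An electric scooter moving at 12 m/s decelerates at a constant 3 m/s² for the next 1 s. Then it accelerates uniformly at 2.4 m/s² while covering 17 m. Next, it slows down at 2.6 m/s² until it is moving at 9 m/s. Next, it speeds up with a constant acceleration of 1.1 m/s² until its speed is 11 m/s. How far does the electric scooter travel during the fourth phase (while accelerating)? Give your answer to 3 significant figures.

Phase 1 (decelerating): v₀ = 12.0 m/s, a = -3 m/s².
v = v₀ + at = 12.0 + (-3)(1) = 9.00 m/s
Δx = v₀t + ½at² = 12.0·1 + 0.5·-3·1² = 10.5 m

Phase 2 (accelerating): v₀ = 9.00 m/s, a = 2.4 m/s².
v² = v₀² + 2aΔx = 9.00² + 2·2.4·17 = 163 → v = 12.8 m/s
t = (v − v₀)/a = (12.8 − 9.00)/2.4 = 1.56 s

Phase 3 (decelerating): v₀ = 12.8 m/s, a = -2.6 m/s².
v = v₀ + at → t = (9 − 12.8) / -2.6 = 1.44 s
v² = v₀² + 2aΔx → Δx = (9² − 12.8²)/(2·-2.6) = 15.7 m

Phase 4 (accelerating): v₀ = 9.00 m/s, a = 1.1 m/s².
v = v₀ + at → t = (11 − 9.00) / 1.1 = 1.82 s
v² = v₀² + 2aΔx → Δx = (11² − 9.00²)/(2·1.1) = 18.2 m
Distance in phase 4 = 18.2 m

18.2 m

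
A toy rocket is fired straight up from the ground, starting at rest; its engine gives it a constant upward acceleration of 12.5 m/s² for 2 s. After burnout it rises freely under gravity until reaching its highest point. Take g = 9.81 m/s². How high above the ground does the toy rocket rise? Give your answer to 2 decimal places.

Phase 1 (powered ascent): v₀ = 0 m/s, a = 12.5 m/s².
v = v₀ + at = 0 + (12.5)(2) = 25.0 m/s
Δx = v₀t + ½at² = 0·2 + 0.5·12.5·2² = 25.0 m

Phase 2 (coasting upward): v₀ = 25.0 m/s, a = -9.81 m/s².
v = v₀ + at → t = (0 − 25.0) / -9.81 = 2.55 s
v² = v₀² + 2aΔx → Δx = (0² − 25.0²)/(2·-9.81) = 31.9 m
Maximum height = 25.0 + 31.9 = 56.9 m

56.86 m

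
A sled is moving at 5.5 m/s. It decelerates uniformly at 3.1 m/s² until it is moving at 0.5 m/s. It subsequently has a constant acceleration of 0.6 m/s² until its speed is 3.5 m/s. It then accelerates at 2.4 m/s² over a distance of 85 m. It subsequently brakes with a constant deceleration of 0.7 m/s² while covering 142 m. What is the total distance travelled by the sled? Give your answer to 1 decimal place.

241.8 m

Phase 1 (decelerating): v₀ = 5.50 m/s, a = -3.1 m/s².
v = v₀ + at → t = (0.5 − 5.50) / -3.1 = 1.61 s
v² = v₀² + 2aΔx → Δx = (0.5² − 5.50²)/(2·-3.1) = 4.84 m

Phase 2 (accelerating): v₀ = 0.500 m/s, a = 0.6 m/s².
v = v₀ + at → t = (3.5 − 0.500) / 0.6 = 5.00 s
v² = v₀² + 2aΔx → Δx = (3.5² − 0.500²)/(2·0.6) = 10.0 m

Phase 3 (accelerating): v₀ = 3.50 m/s, a = 2.4 m/s².
v² = v₀² + 2aΔx = 3.50² + 2·2.4·85 = 420 → v = 20.5 m/s
t = (v − v₀)/a = (20.5 − 3.50)/2.4 = 7.08 s

Phase 4 (decelerating): v₀ = 20.5 m/s, a = -0.7 m/s².
v² = v₀² + 2aΔx = 20.5² + 2·-0.7·142 = 221 → v = 14.9 m/s
t = (v − v₀)/a = (14.9 − 20.5)/-0.7 = 8.03 s
Total distance = 4.84 + 10.0 + 85.0 + 142 = 242 m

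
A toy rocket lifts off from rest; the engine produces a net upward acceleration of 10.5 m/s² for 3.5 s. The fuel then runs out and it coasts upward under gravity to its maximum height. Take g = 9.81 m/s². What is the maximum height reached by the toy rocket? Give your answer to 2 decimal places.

133.15 m

Phase 1 (powered ascent): v₀ = 0 m/s, a = 10.5 m/s².
v = v₀ + at = 0 + (10.5)(3.5) = 36.8 m/s
Δx = v₀t + ½at² = 0·3.5 + 0.5·10.5·3.5² = 64.3 m

Phase 2 (coasting upward): v₀ = 36.8 m/s, a = -9.81 m/s².
v = v₀ + at → t = (0 − 36.8) / -9.81 = 3.75 s
v² = v₀² + 2aΔx → Δx = (0² − 36.8²)/(2·-9.81) = 68.8 m
Maximum height = 64.3 + 68.8 = 133 m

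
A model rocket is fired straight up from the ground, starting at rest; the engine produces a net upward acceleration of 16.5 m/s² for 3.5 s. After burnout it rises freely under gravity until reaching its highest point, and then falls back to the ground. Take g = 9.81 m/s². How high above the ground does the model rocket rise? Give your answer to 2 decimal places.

271.05 m

Phase 1 (powered ascent): v₀ = 0 m/s, a = 16.5 m/s².
v = v₀ + at = 0 + (16.5)(3.5) = 57.8 m/s
Δx = v₀t + ½at² = 0·3.5 + 0.5·16.5·3.5² = 101 m

Phase 2 (coasting upward): v₀ = 57.8 m/s, a = -9.81 m/s².
v = v₀ + at → t = (0 − 57.8) / -9.81 = 5.89 s
v² = v₀² + 2aΔx → Δx = (0² − 57.8²)/(2·-9.81) = 170 m
Maximum height = 101 + 170 = 271 m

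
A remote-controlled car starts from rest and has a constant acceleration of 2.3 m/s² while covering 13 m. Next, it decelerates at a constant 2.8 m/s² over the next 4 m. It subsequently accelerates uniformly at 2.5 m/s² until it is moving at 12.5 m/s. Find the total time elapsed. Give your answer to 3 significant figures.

6.49 s

Phase 1 (accelerating): v₀ = 0 m/s, a = 2.3 m/s².
v² = v₀² + 2aΔx = 0² + 2·2.3·13 = 59.8 → v = 7.73 m/s
t = (v − v₀)/a = (7.73 − 0)/2.3 = 3.36 s

Phase 2 (decelerating): v₀ = 7.73 m/s, a = -2.8 m/s².
v² = v₀² + 2aΔx = 7.73² + 2·-2.8·4 = 37.4 → v = 6.12 m/s
t = (v − v₀)/a = (6.12 − 7.73)/-2.8 = 0.578 s

Phase 3 (accelerating): v₀ = 6.12 m/s, a = 2.5 m/s².
v = v₀ + at → t = (12.5 − 6.12) / 2.5 = 2.55 s
v² = v₀² + 2aΔx → Δx = (12.5² − 6.12²)/(2·2.5) = 23.8 m
Total time = 3.36 + 0.578 + 2.55 = 6.49 s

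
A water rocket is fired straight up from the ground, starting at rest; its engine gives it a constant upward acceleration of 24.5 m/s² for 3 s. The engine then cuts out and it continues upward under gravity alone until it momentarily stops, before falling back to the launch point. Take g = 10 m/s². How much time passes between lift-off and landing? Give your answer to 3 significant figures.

19.1 s

Phase 1 (powered ascent): v₀ = 0 m/s, a = 24.5 m/s².
v = v₀ + at = 0 + (24.5)(3) = 73.5 m/s
Δx = v₀t + ½at² = 0·3 + 0.5·24.5·3² = 110 m

Phase 2 (coasting upward): v₀ = 73.5 m/s, a = -10 m/s².
v = v₀ + at → t = (0 − 73.5) / -10 = 7.35 s
v² = v₀² + 2aΔx → Δx = (0² − 73.5²)/(2·-10) = 270 m

Phase 3 (free fall): v₀ = 0 m/s, a = -10 m/s².
Falls 380 m from rest: t = √(2·380/10) = 8.72 s; v = g·t = 87.2 m/s.
Total time = 3.00 + 7.35 + 8.72 = 19.1 s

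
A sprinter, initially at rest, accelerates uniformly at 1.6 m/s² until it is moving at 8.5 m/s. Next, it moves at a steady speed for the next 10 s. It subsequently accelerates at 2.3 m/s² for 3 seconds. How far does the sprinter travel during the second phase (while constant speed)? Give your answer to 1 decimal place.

Phase 1 (accelerating): v₀ = 0 m/s, a = 1.6 m/s².
v = v₀ + at → t = (8.5 − 0) / 1.6 = 5.31 s
v² = v₀² + 2aΔx → Δx = (8.5² − 0²)/(2·1.6) = 22.6 m

Phase 2 (constant speed): v₀ = 8.50 m/s, a = 0 m/s².
v = v₀ + at = 8.50 + (0)(10) = 8.50 m/s
Δx = v₀t + ½at² = 8.50·10 + 0.5·0·10² = 85.0 m
Distance in phase 2 = 85.0 m

85.0 m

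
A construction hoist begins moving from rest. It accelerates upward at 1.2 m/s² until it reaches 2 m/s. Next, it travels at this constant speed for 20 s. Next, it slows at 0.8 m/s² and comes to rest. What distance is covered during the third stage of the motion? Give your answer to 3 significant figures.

Phase 1 (accelerating): v₀ = 0 m/s, a = 1.2 m/s².
v = v₀ + at → t = (2 − 0) / 1.2 = 1.67 s
v² = v₀² + 2aΔx → Δx = (2² − 0²)/(2·1.2) = 1.67 m

Phase 2 (constant speed): v₀ = 2.00 m/s, a = 0 m/s².
v = v₀ + at = 2.00 + (0)(20) = 2.00 m/s
Δx = v₀t + ½at² = 2.00·20 + 0.5·0·20² = 40.0 m

Phase 3 (decelerating): v₀ = 2.00 m/s, a = -0.8 m/s².
v = v₀ + at → t = (0 − 2.00) / -0.8 = 2.50 s
v² = v₀² + 2aΔx → Δx = (0² − 2.00²)/(2·-0.8) = 2.50 m
Distance in phase 3 = 2.50 m

2.50 m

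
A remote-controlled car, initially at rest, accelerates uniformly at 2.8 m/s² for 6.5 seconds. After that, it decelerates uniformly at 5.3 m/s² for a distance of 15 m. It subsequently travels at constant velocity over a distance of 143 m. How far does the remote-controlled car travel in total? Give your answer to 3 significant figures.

217 m

Phase 1 (accelerating): v₀ = 0 m/s, a = 2.8 m/s².
v = v₀ + at = 0 + (2.8)(6.5) = 18.2 m/s
Δx = v₀t + ½at² = 0·6.5 + 0.5·2.8·6.5² = 59.1 m

Phase 2 (decelerating): v₀ = 18.2 m/s, a = -5.3 m/s².
v² = v₀² + 2aΔx = 18.2² + 2·-5.3·15 = 172 → v = 13.1 m/s
t = (v − v₀)/a = (13.1 − 18.2)/-5.3 = 0.958 s

Phase 3 (constant speed): v₀ = 13.1 m/s, a = 0 m/s².
Constant speed: t = d/v = 143/13.1 = 10.9 s
Total distance = 59.1 + 15.0 + 143 = 217 m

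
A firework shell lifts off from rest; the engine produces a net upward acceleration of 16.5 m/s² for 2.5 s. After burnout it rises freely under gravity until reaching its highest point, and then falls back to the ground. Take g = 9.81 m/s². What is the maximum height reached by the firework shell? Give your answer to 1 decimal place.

138.3 m

Phase 1 (powered ascent): v₀ = 0 m/s, a = 16.5 m/s².
v = v₀ + at = 0 + (16.5)(2.5) = 41.2 m/s
Δx = v₀t + ½at² = 0·2.5 + 0.5·16.5·2.5² = 51.6 m

Phase 2 (coasting upward): v₀ = 41.2 m/s, a = -9.81 m/s².
v = v₀ + at → t = (0 − 41.2) / -9.81 = 4.20 s
v² = v₀² + 2aΔx → Δx = (0² − 41.2²)/(2·-9.81) = 86.7 m
Maximum height = 51.6 + 86.7 = 138 m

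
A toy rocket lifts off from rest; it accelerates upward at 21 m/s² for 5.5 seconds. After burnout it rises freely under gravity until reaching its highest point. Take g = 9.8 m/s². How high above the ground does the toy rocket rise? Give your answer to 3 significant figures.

998 m

Phase 1 (powered ascent): v₀ = 0 m/s, a = 21 m/s².
v = v₀ + at = 0 + (21)(5.5) = 116 m/s
Δx = v₀t + ½at² = 0·5.5 + 0.5·21·5.5² = 318 m

Phase 2 (coasting upward): v₀ = 116 m/s, a = -9.8 m/s².
v = v₀ + at → t = (0 − 116) / -9.8 = 11.8 s
v² = v₀² + 2aΔx → Δx = (0² − 116²)/(2·-9.8) = 681 m
Maximum height = 318 + 681 = 998 m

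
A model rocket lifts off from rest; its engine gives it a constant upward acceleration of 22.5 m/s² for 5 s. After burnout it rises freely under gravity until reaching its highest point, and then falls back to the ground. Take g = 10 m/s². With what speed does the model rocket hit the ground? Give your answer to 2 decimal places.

135.21 m/s

Phase 1 (powered ascent): v₀ = 0 m/s, a = 22.5 m/s².
v = v₀ + at = 0 + (22.5)(5) = 112 m/s
Δx = v₀t + ½at² = 0·5 + 0.5·22.5·5² = 281 m

Phase 2 (coasting upward): v₀ = 112 m/s, a = -10 m/s².
v = v₀ + at → t = (0 − 112) / -10 = 11.2 s
v² = v₀² + 2aΔx → Δx = (0² − 112²)/(2·-10) = 633 m

Phase 3 (free fall): v₀ = 0 m/s, a = -10 m/s².
Falls 914 m from rest: t = √(2·914/10) = 13.5 s; v = g·t = 135 m/s.
Impact speed = 135 m/s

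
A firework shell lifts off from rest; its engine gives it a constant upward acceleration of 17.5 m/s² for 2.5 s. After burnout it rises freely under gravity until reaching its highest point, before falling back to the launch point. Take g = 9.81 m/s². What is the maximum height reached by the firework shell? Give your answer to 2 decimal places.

Phase 1 (powered ascent): v₀ = 0 m/s, a = 17.5 m/s².
v = v₀ + at = 0 + (17.5)(2.5) = 43.8 m/s
Δx = v₀t + ½at² = 0·2.5 + 0.5·17.5·2.5² = 54.7 m

Phase 2 (coasting upward): v₀ = 43.8 m/s, a = -9.81 m/s².
v = v₀ + at → t = (0 − 43.8) / -9.81 = 4.46 s
v² = v₀² + 2aΔx → Δx = (0² − 43.8²)/(2·-9.81) = 97.6 m
Maximum height = 54.7 + 97.6 = 152 m

152.24 m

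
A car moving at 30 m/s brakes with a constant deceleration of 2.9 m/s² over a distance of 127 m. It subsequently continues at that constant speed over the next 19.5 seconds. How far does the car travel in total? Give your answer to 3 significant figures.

Phase 1 (decelerating): v₀ = 30.0 m/s, a = -2.9 m/s².
v² = v₀² + 2aΔx = 30.0² + 2·-2.9·127 = 163 → v = 12.8 m/s
t = (v − v₀)/a = (12.8 − 30.0)/-2.9 = 5.94 s

Phase 2 (constant speed): v₀ = 12.8 m/s, a = 0 m/s².
v = v₀ + at = 12.8 + (0)(19.5) = 12.8 m/s
Δx = v₀t + ½at² = 12.8·19.5 + 0.5·0·19.5² = 249 m
Total distance = 127 + 249 = 376 m

376 m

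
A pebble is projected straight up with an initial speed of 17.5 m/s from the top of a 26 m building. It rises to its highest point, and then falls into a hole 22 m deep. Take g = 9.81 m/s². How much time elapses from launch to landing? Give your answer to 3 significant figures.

5.39 s

Phase 1 (rising): v₀ = 17.5 m/s, a = -9.81 m/s².
v = v₀ + at → t = (0 − 17.5) / -9.81 = 1.78 s
v² = v₀² + 2aΔx → Δx = (0² − 17.5²)/(2·-9.81) = 15.6 m

Phase 2 (falling): v₀ = 0 m/s, a = -9.81 m/s².
Falls 63.6 m from rest: t = √(2·63.6/9.81) = 3.60 s; v = g·t = 35.3 m/s.
Total time = 1.78 + 3.60 = 5.39 s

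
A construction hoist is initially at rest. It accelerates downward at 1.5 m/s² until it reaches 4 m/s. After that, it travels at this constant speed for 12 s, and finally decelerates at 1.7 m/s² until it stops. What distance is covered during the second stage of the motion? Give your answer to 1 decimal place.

48.0 m

Phase 1 (accelerating): v₀ = 0 m/s, a = 1.5 m/s².
v = v₀ + at → t = (4 − 0) / 1.5 = 2.67 s
v² = v₀² + 2aΔx → Δx = (4² − 0²)/(2·1.5) = 5.33 m

Phase 2 (constant speed): v₀ = 4.00 m/s, a = 0 m/s².
v = v₀ + at = 4.00 + (0)(12) = 4.00 m/s
Δx = v₀t + ½at² = 4.00·12 + 0.5·0·12² = 48.0 m
Distance in phase 2 = 48.0 m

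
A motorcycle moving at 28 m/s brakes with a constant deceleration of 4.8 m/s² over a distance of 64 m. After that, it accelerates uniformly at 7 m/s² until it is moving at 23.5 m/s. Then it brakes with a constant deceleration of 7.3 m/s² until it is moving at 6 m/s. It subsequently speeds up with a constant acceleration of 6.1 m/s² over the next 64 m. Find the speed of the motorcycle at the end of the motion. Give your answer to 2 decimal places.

28.58 m/s

Phase 1 (decelerating): v₀ = 28.0 m/s, a = -4.8 m/s².
v² = v₀² + 2aΔx = 28.0² + 2·-4.8·64 = 170 → v = 13.0 m/s
t = (v − v₀)/a = (13.0 − 28.0)/-4.8 = 3.12 s

Phase 2 (accelerating): v₀ = 13.0 m/s, a = 7 m/s².
v = v₀ + at → t = (23.5 − 13.0) / 7 = 1.50 s
v² = v₀² + 2aΔx → Δx = (23.5² − 13.0²)/(2·7) = 27.3 m

Phase 3 (decelerating): v₀ = 23.5 m/s, a = -7.3 m/s².
v = v₀ + at → t = (6 − 23.5) / -7.3 = 2.40 s
v² = v₀² + 2aΔx → Δx = (6² − 23.5²)/(2·-7.3) = 35.4 m

Phase 4 (accelerating): v₀ = 6.00 m/s, a = 6.1 m/s².
v² = v₀² + 2aΔx = 6.00² + 2·6.1·64 = 817 → v = 28.6 m/s
t = (v − v₀)/a = (28.6 − 6.00)/6.1 = 3.70 s
Final speed = 28.6 m/s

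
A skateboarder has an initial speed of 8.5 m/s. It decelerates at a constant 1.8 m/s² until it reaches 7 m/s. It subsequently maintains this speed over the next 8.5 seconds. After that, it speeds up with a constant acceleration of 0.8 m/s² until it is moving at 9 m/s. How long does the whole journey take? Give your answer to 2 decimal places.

11.83 s

Phase 1 (decelerating): v₀ = 8.50 m/s, a = -1.8 m/s².
v = v₀ + at → t = (7 − 8.50) / -1.8 = 0.833 s
v² = v₀² + 2aΔx → Δx = (7² − 8.50²)/(2·-1.8) = 6.46 m

Phase 2 (constant speed): v₀ = 7.00 m/s, a = 0 m/s².
v = v₀ + at = 7.00 + (0)(8.5) = 7.00 m/s
Δx = v₀t + ½at² = 7.00·8.5 + 0.5·0·8.5² = 59.5 m

Phase 3 (accelerating): v₀ = 7.00 m/s, a = 0.8 m/s².
v = v₀ + at → t = (9 − 7.00) / 0.8 = 2.50 s
v² = v₀² + 2aΔx → Δx = (9² − 7.00²)/(2·0.8) = 20.0 m
Total time = 0.833 + 8.50 + 2.50 = 11.8 s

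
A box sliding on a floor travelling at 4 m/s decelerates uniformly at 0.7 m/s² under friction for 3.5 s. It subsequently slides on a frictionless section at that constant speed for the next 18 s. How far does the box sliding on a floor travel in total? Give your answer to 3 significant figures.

37.6 m

Phase 1 (decelerating): v₀ = 4.00 m/s, a = -0.7 m/s².
v = v₀ + at = 4.00 + (-0.7)(3.5) = 1.55 m/s
Δx = v₀t + ½at² = 4.00·3.5 + 0.5·-0.7·3.5² = 9.71 m

Phase 2 (constant speed): v₀ = 1.55 m/s, a = 0 m/s².
v = v₀ + at = 1.55 + (0)(18) = 1.55 m/s
Δx = v₀t + ½at² = 1.55·18 + 0.5·0·18² = 27.9 m
Total distance = 9.71 + 27.9 = 37.6 m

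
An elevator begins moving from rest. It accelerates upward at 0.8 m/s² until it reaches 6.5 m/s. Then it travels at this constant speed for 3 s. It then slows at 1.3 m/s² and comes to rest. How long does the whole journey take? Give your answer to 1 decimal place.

16.1 s

Phase 1 (accelerating): v₀ = 0 m/s, a = 0.8 m/s².
v = v₀ + at → t = (6.5 − 0) / 0.8 = 8.12 s
v² = v₀² + 2aΔx → Δx = (6.5² − 0²)/(2·0.8) = 26.4 m

Phase 2 (constant speed): v₀ = 6.50 m/s, a = 0 m/s².
v = v₀ + at = 6.50 + (0)(3) = 6.50 m/s
Δx = v₀t + ½at² = 6.50·3 + 0.5·0·3² = 19.5 m

Phase 3 (decelerating): v₀ = 6.50 m/s, a = -1.3 m/s².
v = v₀ + at → t = (0 − 6.50) / -1.3 = 5.00 s
v² = v₀² + 2aΔx → Δx = (0² − 6.50²)/(2·-1.3) = 16.2 m
Total time = 8.12 + 3.00 + 5.00 = 16.1 s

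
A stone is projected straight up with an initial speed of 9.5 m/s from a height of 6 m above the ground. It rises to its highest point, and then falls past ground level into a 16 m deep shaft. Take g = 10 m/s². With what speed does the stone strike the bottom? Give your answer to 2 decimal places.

23.03 m/s

Phase 1 (rising): v₀ = 9.50 m/s, a = -10 m/s².
v = v₀ + at → t = (0 − 9.50) / -10 = 0.950 s
v² = v₀² + 2aΔx → Δx = (0² − 9.50²)/(2·-10) = 4.51 m

Phase 2 (falling): v₀ = 0 m/s, a = -10 m/s².
Falls 26.5 m from rest: t = √(2·26.5/10) = 2.30 s; v = g·t = 23.0 m/s.
Final speed = 23.0 m/s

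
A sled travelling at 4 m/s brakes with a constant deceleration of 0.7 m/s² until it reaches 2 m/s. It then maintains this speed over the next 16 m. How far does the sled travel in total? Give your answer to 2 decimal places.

24.57 m

Phase 1 (decelerating): v₀ = 4.00 m/s, a = -0.7 m/s².
v = v₀ + at → t = (2 − 4.00) / -0.7 = 2.86 s
v² = v₀² + 2aΔx → Δx = (2² − 4.00²)/(2·-0.7) = 8.57 m

Phase 2 (constant speed): v₀ = 2.00 m/s, a = 0 m/s².
Constant speed: t = d/v = 16/2.00 = 8.00 s
Total distance = 8.57 + 16.0 = 24.6 m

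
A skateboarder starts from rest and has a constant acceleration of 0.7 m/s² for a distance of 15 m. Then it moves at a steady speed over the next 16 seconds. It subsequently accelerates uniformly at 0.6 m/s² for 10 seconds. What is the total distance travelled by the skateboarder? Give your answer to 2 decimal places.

164.15 m

Phase 1 (accelerating): v₀ = 0 m/s, a = 0.7 m/s².
v² = v₀² + 2aΔx = 0² + 2·0.7·15 = 21.0 → v = 4.58 m/s
t = (v − v₀)/a = (4.58 − 0)/0.7 = 6.55 s

Phase 2 (constant speed): v₀ = 4.58 m/s, a = 0 m/s².
v = v₀ + at = 4.58 + (0)(16) = 4.58 m/s
Δx = v₀t + ½at² = 4.58·16 + 0.5·0·16² = 73.3 m

Phase 3 (accelerating): v₀ = 4.58 m/s, a = 0.6 m/s².
v = v₀ + at = 4.58 + (0.6)(10) = 10.6 m/s
Δx = v₀t + ½at² = 4.58·10 + 0.5·0.6·10² = 75.8 m
Total distance = 15.0 + 73.3 + 75.8 = 164 m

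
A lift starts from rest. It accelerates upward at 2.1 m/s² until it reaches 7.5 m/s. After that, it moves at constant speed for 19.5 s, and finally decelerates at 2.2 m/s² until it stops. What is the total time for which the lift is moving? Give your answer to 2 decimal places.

26.48 s

Phase 1 (accelerating): v₀ = 0 m/s, a = 2.1 m/s².
v = v₀ + at → t = (7.5 − 0) / 2.1 = 3.57 s
v² = v₀² + 2aΔx → Δx = (7.5² − 0²)/(2·2.1) = 13.4 m

Phase 2 (constant speed): v₀ = 7.50 m/s, a = 0 m/s².
v = v₀ + at = 7.50 + (0)(19.5) = 7.50 m/s
Δx = v₀t + ½at² = 7.50·19.5 + 0.5·0·19.5² = 146 m

Phase 3 (decelerating): v₀ = 7.50 m/s, a = -2.2 m/s².
v = v₀ + at → t = (0 − 7.50) / -2.2 = 3.41 s
v² = v₀² + 2aΔx → Δx = (0² − 7.50²)/(2·-2.2) = 12.8 m
Total time = 3.57 + 19.5 + 3.41 = 26.5 s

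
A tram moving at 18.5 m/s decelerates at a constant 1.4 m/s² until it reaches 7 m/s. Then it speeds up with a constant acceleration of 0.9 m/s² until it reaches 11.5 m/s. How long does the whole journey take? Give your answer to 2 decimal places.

13.21 s

Phase 1 (decelerating): v₀ = 18.5 m/s, a = -1.4 m/s².
v = v₀ + at → t = (7 − 18.5) / -1.4 = 8.21 s
v² = v₀² + 2aΔx → Δx = (7² − 18.5²)/(2·-1.4) = 105 m

Phase 2 (accelerating): v₀ = 7.00 m/s, a = 0.9 m/s².
v = v₀ + at → t = (11.5 − 7.00) / 0.9 = 5.00 s
v² = v₀² + 2aΔx → Δx = (11.5² − 7.00²)/(2·0.9) = 46.2 m
Total time = 8.21 + 5.00 = 13.2 s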